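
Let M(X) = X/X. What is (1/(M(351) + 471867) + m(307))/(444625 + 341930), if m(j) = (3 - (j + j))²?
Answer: 25165461947/53021447820 ≈ 0.47463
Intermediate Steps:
M(X) = 1
m(j) = (3 - 2*j)²
(1/(M(351) + 471867) + m(307))/(444625 + 341930) = (1/(1 + 471867) + (-3 + 2*307)²)/(444625 + 341930) = (1/471868 + (-3 + 614)²)/786555 = (1/471868 + 611²)*(1/786555) = (1/471868 + 373321)*(1/786555) = (176158233629/471868)*(1/786555) = 25165461947/53021447820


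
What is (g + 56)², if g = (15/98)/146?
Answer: 642022395169/204718864 ≈ 3136.1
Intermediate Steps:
g = 15/14308 (g = (15*(1/98))*(1/146) = (15/98)*(1/146) = 15/14308 ≈ 0.0010484)
(g + 56)² = (15/14308 + 56)² = (801263/14308)² = 642022395169/204718864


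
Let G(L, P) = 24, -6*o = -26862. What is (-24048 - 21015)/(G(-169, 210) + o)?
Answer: -45063/4501 ≈ -10.012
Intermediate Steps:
o = 4477 (o = -⅙*(-26862) = 4477)
(-24048 - 21015)/(G(-169, 210) + o) = (-24048 - 21015)/(24 + 4477) = -45063/4501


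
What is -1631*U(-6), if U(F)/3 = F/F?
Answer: -4893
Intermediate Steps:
U(F) = 3 (U(F) = 3*(F/F) = 3*1 = 3)
-1631*U(-6) = -1631*3 = -4893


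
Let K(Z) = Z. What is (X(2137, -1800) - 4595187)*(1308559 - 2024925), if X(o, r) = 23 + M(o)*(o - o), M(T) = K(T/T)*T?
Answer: 3291819254024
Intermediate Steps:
M(T) = T (M(T) = (T/T)*T = 1*T = T)
X(o, r) = 23 (X(o, r) = 23 + o*(o - o) = 23 + o*0 = 23 + 0 = 23)
(X(2137, -1800) - 4595187)*(1308559 - 2024925) = (23 - 4595187)*(1308559 - 2024925) = -4595164*(-716366) = 3291819254024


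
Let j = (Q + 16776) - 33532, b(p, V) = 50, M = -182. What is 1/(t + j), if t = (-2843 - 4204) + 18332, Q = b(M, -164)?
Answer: -1/5421 ≈ -0.00018447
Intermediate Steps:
Q = 50
j = -16706 (j = (50 + 16776) - 33532 = 16826 - 33532 = -16706)
t = 11285 (t = -7047 + 18332 = 11285)
1/(t + j) = 1/(11285 - 16706) = 1/(-5421) = -1/5421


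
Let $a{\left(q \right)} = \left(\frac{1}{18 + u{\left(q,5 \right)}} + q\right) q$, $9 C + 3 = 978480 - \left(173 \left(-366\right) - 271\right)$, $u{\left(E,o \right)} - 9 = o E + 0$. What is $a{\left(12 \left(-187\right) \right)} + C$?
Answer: $\frac{172976218322}{33579} \approx 5.1513 \cdot 10^{6}$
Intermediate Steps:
$u{\left(E,o \right)} = 9 + E o$ ($u{\left(E,o \right)} = 9 + \left(o E + 0\right) = 9 + \left(E o + 0\right) = 9 + E o$)
$C = \frac{1042066}{9}$ ($C = - \frac{1}{3} + \frac{978480 - \left(173 \left(-366\right) - 271\right)}{9} = - \frac{1}{3} + \frac{978480 - \left(-63318 - 271\right)}{9} = - \frac{1}{3} + \frac{978480 - -63589}{9} = - \frac{1}{3} + \frac{978480 + 63589}{9} = - \frac{1}{3} + \frac{1}{9} \cdot 1042069 = - \frac{1}{3} + \frac{1042069}{9} = \frac{1042066}{9} \approx 1.1579 \cdot 10^{5}$)
$a{\left(q \right)} = q \left(q + \frac{1}{27 + 5 q}\right)$ ($a{\left(q \right)} = \left(\frac{1}{18 + \left(9 + q 5\right)} + q\right) q = \left(\frac{1}{18 + \left(9 + 5 q\right)} + q\right) q = \left(\frac{1}{27 + 5 q} + q\right) q = \left(q + \frac{1}{27 + 5 q}\right) q = q \left(q + \frac{1}{27 + 5 q}\right)$)
$a{\left(12 \left(-187\right) \right)} + C = \frac{12 \left(-187\right) \left(1 + 5 \left(12 \left(-187\right)\right)^{2} + 27 \cdot 12 \left(-187\right)\right)}{27 + 5 \cdot 12 \left(-187\right)} + \frac{1042066}{9} = - \frac{2244 \left(1 + 5 \left(-2244\right)^{2} + 27 \left(-2244\right)\right)}{27 + 5 \left(-2244\right)} + \frac{1042066}{9} = - \frac{2244 \left(1 + 5 \cdot 5035536 - 60588\right)}{27 - 11220} + \frac{1042066}{9} = - \frac{2244 \left(1 + 25177680 - 60588\right)}{-11193} + \frac{1042066}{9} = \left(-2244\right) \left(- \frac{1}{11193}\right) 25117093 + \frac{1042066}{9} = \frac{18787585564}{3731} + \frac{1042066}{9} = \frac{172976218322}{33579}$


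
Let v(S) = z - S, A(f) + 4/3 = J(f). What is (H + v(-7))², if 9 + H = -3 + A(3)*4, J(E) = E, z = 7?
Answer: 676/9 ≈ 75.111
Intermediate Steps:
A(f) = -4/3 + f
v(S) = 7 - S
H = -16/3 (H = -9 + (-3 + (-4/3 + 3)*4) = -9 + (-3 + (5/3)*4) = -9 + (-3 + 20/3) = -9 + 11/3 = -16/3 ≈ -5.3333)
(H + v(-7))² = (-16/3 + (7 - 1*(-7)))² = (-16/3 + (7 + 7))² = (-16/3 + 14)² = (26/3)² = 676/9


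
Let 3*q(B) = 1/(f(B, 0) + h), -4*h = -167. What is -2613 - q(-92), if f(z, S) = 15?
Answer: -1779457/681 ≈ -2613.0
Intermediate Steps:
h = 167/4 (h = -¼*(-167) = 167/4 ≈ 41.750)
q(B) = 4/681 (q(B) = 1/(3*(15 + 167/4)) = 1/(3*(227/4)) = (⅓)*(4/227) = 4/681)
-2613 - q(-92) = -2613 - 1*4/681 = -2613 - 4/681 = -1779457/681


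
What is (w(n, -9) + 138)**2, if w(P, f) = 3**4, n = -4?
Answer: 47961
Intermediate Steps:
w(P, f) = 81
(w(n, -9) + 138)**2 = (81 + 138)**2 = 219**2 = 47961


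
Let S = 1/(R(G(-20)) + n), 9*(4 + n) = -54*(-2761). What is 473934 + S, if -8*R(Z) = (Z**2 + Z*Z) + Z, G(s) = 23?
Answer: 62282036618/131415 ≈ 4.7393e+5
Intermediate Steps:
R(Z) = -Z**2/4 - Z/8 (R(Z) = -((Z**2 + Z*Z) + Z)/8 = -((Z**2 + Z**2) + Z)/8 = -(2*Z**2 + Z)/8 = -(Z + 2*Z**2)/8 = -Z**2/4 - Z/8)
n = 16562 (n = -4 + (-54*(-2761))/9 = -4 + (1/9)*149094 = -4 + 16566 = 16562)
S = 8/131415 (S = 1/(-1/8*23*(1 + 2*23) + 16562) = 1/(-1/8*23*(1 + 46) + 16562) = 1/(-1/8*23*47 + 16562) = 1/(-1081/8 + 16562) = 1/(131415/8) = 8/131415 ≈ 6.0876e-5)
473934 + S = 473934 + 8/131415 = 62282036618/131415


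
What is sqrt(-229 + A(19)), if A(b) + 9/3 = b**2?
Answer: sqrt(129) ≈ 11.358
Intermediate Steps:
A(b) = -3 + b**2
sqrt(-229 + A(19)) = sqrt(-229 + (-3 + 19**2)) = sqrt(-229 + (-3 + 361)) = sqrt(-229 + 358) = sqrt(129)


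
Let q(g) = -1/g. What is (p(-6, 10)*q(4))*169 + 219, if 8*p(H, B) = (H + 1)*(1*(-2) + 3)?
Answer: 7853/32 ≈ 245.41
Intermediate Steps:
p(H, B) = ⅛ + H/8 (p(H, B) = ((H + 1)*(1*(-2) + 3))/8 = ((1 + H)*(-2 + 3))/8 = ((1 + H)*1)/8 = (1 + H)/8 = ⅛ + H/8)
(p(-6, 10)*q(4))*169 + 219 = ((⅛ + (⅛)*(-6))*(-1/4))*169 + 219 = ((⅛ - ¾)*(-1*¼))*169 + 219 = -5/8*(-¼)*169 + 219 = (5/32)*169 + 219 = 845/32 + 219 = 7853/32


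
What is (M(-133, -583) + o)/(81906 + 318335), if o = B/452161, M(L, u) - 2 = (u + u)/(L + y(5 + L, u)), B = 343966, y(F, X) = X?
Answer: 22919257/2089950540218 ≈ 1.0966e-5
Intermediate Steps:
M(L, u) = 2 + 2*u/(L + u) (M(L, u) = 2 + (u + u)/(L + u) = 2 + (2*u)/(L + u) = 2 + 2*u/(L + u))
o = 343966/452161 ≈ 0.76072
(M(-133, -583) + o)/(81906 + 318335) = (2*(-133 + 2*(-583))/(-133 - 583) + 343966/452161)/(81906 + 318335) = (2*(-133 - 1166)/(-716) + 343966/452161)/400241 = (2*(-1/716)*(-1299) + 343966/452161)*(1/400241) = (1299/358 + 343966/452161)*(1/400241) = (710496967/161873638)*(1/400241) = 22919257/2089950540218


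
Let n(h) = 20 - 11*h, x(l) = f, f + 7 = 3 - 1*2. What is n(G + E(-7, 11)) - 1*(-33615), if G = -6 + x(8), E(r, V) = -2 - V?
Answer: 33910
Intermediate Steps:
f = -6 (f = -7 + (3 - 1*2) = -7 + (3 - 2) = -7 + 1 = -6)
x(l) = -6
G = -12 (G = -6 - 6 = -12)
n(G + E(-7, 11)) - 1*(-33615) = (20 - 11*(-12 + (-2 - 1*11))) - 1*(-33615) = (20 - 11*(-12 + (-2 - 11))) + 33615 = (20 - 11*(-12 - 13)) + 33615 = (20 - 11*(-25)) + 33615 = (20 + 275) + 33615 = 295 + 33615 = 33910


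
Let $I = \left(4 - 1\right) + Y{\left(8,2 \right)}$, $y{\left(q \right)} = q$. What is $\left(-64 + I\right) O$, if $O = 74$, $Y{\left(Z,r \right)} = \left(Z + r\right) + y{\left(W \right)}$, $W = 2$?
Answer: $-3626$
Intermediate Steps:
$Y{\left(Z,r \right)} = 2 + Z + r$ ($Y{\left(Z,r \right)} = \left(Z + r\right) + 2 = 2 + Z + r$)
$I = 15$ ($I = \left(4 - 1\right) + \left(2 + 8 + 2\right) = 3 + 12 = 15$)
$\left(-64 + I\right) O = \left(-64 + 15\right) 74 = \left(-49\right) 74 = -3626$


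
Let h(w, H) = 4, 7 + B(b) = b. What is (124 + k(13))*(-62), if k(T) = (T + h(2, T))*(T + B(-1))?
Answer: -12958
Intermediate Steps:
B(b) = -7 + b
k(T) = (-8 + T)*(4 + T) (k(T) = (T + 4)*(T + (-7 - 1)) = (4 + T)*(T - 8) = (4 + T)*(-8 + T) = (-8 + T)*(4 + T))
(124 + k(13))*(-62) = (124 + (-32 + 13² - 4*13))*(-62) = (124 + (-32 + 169 - 52))*(-62) = (124 + 85)*(-62) = 209*(-62) = -12958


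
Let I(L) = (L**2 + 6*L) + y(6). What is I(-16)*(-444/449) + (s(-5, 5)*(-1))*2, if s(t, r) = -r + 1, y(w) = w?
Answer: -70112/449 ≈ -156.15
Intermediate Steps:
s(t, r) = 1 - r
I(L) = 6 + L**2 + 6*L (I(L) = (L**2 + 6*L) + 6 = 6 + L**2 + 6*L)
I(-16)*(-444/449) + (s(-5, 5)*(-1))*2 = (6 + (-16)**2 + 6*(-16))*(-444/449) + ((1 - 1*5)*(-1))*2 = (6 + 256 - 96)*(-444*1/449) + ((1 - 5)*(-1))*2 = 166*(-444/449) - 4*(-1)*2 = -73704/449 + 4*2 = -73704/449 + 8 = -70112/449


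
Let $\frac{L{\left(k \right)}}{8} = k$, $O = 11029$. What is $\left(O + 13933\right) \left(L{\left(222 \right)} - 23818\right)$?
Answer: $-550212404$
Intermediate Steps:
$L{\left(k \right)} = 8 k$
$\left(O + 13933\right) \left(L{\left(222 \right)} - 23818\right) = \left(11029 + 13933\right) \left(8 \cdot 222 - 23818\right) = 24962 \left(1776 - 23818\right) = 24962 \left(-22042\right) = -550212404$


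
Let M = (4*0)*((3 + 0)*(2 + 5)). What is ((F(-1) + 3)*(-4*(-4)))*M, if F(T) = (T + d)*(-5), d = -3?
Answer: 0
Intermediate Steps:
F(T) = 15 - 5*T (F(T) = (T - 3)*(-5) = (-3 + T)*(-5) = 15 - 5*T)
M = 0 (M = 0*(3*7) = 0*21 = 0)
((F(-1) + 3)*(-4*(-4)))*M = (((15 - 5*(-1)) + 3)*(-4*(-4)))*0 = (((15 + 5) + 3)*16)*0 = ((20 + 3)*16)*0 = (23*16)*0 = 368*0 = 0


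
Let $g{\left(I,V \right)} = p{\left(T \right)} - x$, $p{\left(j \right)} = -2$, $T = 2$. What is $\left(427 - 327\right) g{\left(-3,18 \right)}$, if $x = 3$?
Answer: $-500$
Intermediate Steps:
$g{\left(I,V \right)} = -5$ ($g{\left(I,V \right)} = -2 - 3 = -5$)
$\left(427 - 327\right) g{\left(-3,18 \right)} = \left(427 - 327\right) \left(-5\right) = 100 \left(-5\right) = -500$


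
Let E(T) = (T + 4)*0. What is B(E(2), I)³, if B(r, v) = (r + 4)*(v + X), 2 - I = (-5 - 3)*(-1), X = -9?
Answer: -216000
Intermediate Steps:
I = -6 (I = 2 - (-5 - 3)*(-1) = 2 - (-8)*(-1) = 2 - 1*8 = 2 - 8 = -6)
E(T) = 0 (E(T) = (4 + T)*0 = 0)
B(r, v) = (-9 + v)*(4 + r) (B(r, v) = (r + 4)*(v - 9) = (4 + r)*(-9 + v) = (-9 + v)*(4 + r))
B(E(2), I)³ = (-36 - 9*0 + 4*(-6) + 0*(-6))³ = (-36 + 0 - 24 + 0)³ = (-60)³ = -216000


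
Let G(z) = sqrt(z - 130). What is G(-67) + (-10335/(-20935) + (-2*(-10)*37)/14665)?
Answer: 126079/231707 + I*sqrt(197) ≈ 0.54413 + 14.036*I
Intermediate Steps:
G(z) = sqrt(-130 + z)
G(-67) + (-10335/(-20935) + (-2*(-10)*37)/14665) = sqrt(-130 - 67) + (-10335/(-20935) + (-2*(-10)*37)/14665) = sqrt(-197) + (-10335*(-1/20935) + (20*37)*(1/14665)) = I*sqrt(197) + (39/79 + 740*(1/14665)) = I*sqrt(197) + (39/79 + 148/2933) = I*sqrt(197) + 126079/231707 = 126079/231707 + I*sqrt(197)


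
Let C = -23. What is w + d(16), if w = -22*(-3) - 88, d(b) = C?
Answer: -45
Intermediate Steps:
d(b) = -23
w = -22 (w = 66 - 88 = -22)
w + d(16) = -22 - 23 = -45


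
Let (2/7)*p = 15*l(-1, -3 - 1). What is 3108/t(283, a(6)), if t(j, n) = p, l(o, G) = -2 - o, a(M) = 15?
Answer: -296/5 ≈ -59.200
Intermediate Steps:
p = -105/2 (p = 7*(15*(-2 - 1*(-1)))/2 = 7*(15*(-2 + 1))/2 = 7*(15*(-1))/2 = (7/2)*(-15) = -105/2 ≈ -52.500)
t(j, n) = -105/2
3108/t(283, a(6)) = 3108/(-105/2) = 3108*(-2/105) = -296/5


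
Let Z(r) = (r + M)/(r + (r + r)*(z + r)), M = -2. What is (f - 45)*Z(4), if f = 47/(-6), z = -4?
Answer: -317/12 ≈ -26.417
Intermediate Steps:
Z(r) = (-2 + r)/(r + 2*r*(-4 + r)) (Z(r) = (r - 2)/(r + (r + r)*(-4 + r)) = (-2 + r)/(r + (2*r)*(-4 + r)) = (-2 + r)/(r + 2*r*(-4 + r)))
f = -47/6 (f = 47*(-⅙) = -47/6 ≈ -7.8333)
(f - 45)*Z(4) = (-47/6 - 45)*((-2 + 4)/(4*(-7 + 2*4))) = -317*2/(24*(-7 + 8)) = -317*2/(24*1) = -317*2/24 = -317/6*½ = -317/12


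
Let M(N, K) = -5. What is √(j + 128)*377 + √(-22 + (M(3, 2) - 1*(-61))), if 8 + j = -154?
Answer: √34*(1 + 377*I) ≈ 5.831 + 2198.3*I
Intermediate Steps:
j = -162 (j = -8 - 154 = -162)
√(j + 128)*377 + √(-22 + (M(3, 2) - 1*(-61))) = √(-162 + 128)*377 + √(-22 + (-5 - 1*(-61))) = √(-34)*377 + √(-22 + (-5 + 61)) = (I*√34)*377 + √(-22 + 56) = 377*I*√34 + √34 = √34 + 377*I*√34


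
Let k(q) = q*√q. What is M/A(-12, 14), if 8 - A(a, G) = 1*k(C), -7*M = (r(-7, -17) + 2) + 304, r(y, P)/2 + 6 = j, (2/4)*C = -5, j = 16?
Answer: -326/931 + 815*I*√10/1862 ≈ -0.35016 + 1.3841*I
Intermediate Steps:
C = -10 (C = 2*(-5) = -10)
r(y, P) = 20 (r(y, P) = -12 + 2*16 = -12 + 32 = 20)
k(q) = q^(3/2)
M = -326/7 (M = -((20 + 2) + 304)/7 = -(22 + 304)/7 = -⅐*326 = -326/7 ≈ -46.571)
A(a, G) = 8 + 10*I*√10 (A(a, G) = 8 - (-10)^(3/2) = 8 - (-10*I*√10) = 8 - (-10)*I*√10 = 8 + 10*I*√10)
M/A(-12, 14) = -326/(7*(8 + 10*I*√10))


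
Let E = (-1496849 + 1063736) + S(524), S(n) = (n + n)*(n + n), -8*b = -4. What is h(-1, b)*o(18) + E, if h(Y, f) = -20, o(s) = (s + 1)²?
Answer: 657971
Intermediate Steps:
b = ½ (b = -⅛*(-4) = ½ ≈ 0.50000)
o(s) = (1 + s)²
S(n) = 4*n² (S(n) = (2*n)*(2*n) = 4*n²)
E = 665191 (E = (-1496849 + 1063736) + 4*524² = -433113 + 4*274576 = -433113 + 1098304 = 665191)
h(-1, b)*o(18) + E = -20*(1 + 18)² + 665191 = -20*19² + 665191 = -20*361 + 665191 = -7220 + 665191 = 657971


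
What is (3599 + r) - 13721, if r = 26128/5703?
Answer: -57699638/5703 ≈ -10117.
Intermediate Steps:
r = 26128/5703 (r = 26128*(1/5703) = 26128/5703 ≈ 4.5815)
(3599 + r) - 13721 = (3599 + 26128/5703) - 13721 = 20551225/5703 - 13721 = -57699638/5703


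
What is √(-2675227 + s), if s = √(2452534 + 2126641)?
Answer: √(-2675227 + 5*√183167) ≈ 1635.0*I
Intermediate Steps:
s = 5*√183167 (s = √4579175 = 5*√183167 ≈ 2139.9)
√(-2675227 + s) = √(-2675227 + 5*√183167)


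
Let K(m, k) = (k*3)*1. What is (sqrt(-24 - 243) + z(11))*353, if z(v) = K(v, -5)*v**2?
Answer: -640695 + 353*I*sqrt(267) ≈ -6.407e+5 + 5768.1*I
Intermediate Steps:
K(m, k) = 3*k (K(m, k) = (3*k)*1 = 3*k)
z(v) = -15*v**2 (z(v) = (3*(-5))*v**2 = -15*v**2)
(sqrt(-24 - 243) + z(11))*353 = (sqrt(-24 - 243) - 15*11**2)*353 = (sqrt(-267) - 15*121)*353 = (I*sqrt(267) - 1815)*353 = (-1815 + I*sqrt(267))*353 = -640695 + 353*I*sqrt(267)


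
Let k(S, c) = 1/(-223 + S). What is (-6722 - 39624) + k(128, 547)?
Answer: -4402871/95 ≈ -46346.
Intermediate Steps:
(-6722 - 39624) + k(128, 547) = (-6722 - 39624) + 1/(-223 + 128) = -46346 + 1/(-95) = -46346 - 1/95 = -4402871/95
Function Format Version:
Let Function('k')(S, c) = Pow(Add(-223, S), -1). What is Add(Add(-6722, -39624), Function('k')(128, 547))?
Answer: Rational(-4402871, 95) ≈ -46346.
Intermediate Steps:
Add(Add(-6722, -39624), Function('k')(128, 547)) = Add(Add(-6722, -39624), Pow(Add(-223, 128), -1)) = Add(-46346, Pow(-95, -1)) = Add(-46346, Rational(-1, 95)) = Rational(-4402871, 95)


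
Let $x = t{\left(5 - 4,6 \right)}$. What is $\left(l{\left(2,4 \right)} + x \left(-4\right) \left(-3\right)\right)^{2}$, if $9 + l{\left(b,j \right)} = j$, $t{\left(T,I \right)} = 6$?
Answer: $4489$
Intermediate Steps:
$l{\left(b,j \right)} = -9 + j$
$x = 6$
$\left(l{\left(2,4 \right)} + x \left(-4\right) \left(-3\right)\right)^{2} = \left(\left(-9 + 4\right) + 6 \left(-4\right) \left(-3\right)\right)^{2} = \left(-5 - -72\right)^{2} = \left(-5 + 72\right)^{2} = 67^{2} = 4489$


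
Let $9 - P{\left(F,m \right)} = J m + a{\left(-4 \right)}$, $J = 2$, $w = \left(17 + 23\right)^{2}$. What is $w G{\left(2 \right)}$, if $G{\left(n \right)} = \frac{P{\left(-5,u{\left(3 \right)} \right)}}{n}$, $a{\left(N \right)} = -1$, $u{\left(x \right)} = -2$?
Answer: $11200$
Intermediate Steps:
$w = 1600$ ($w = 40^{2} = 1600$)
$P{\left(F,m \right)} = 10 - 2 m$ ($P{\left(F,m \right)} = 9 - \left(2 m - 1\right) = 9 - \left(-1 + 2 m\right) = 10 - 2 m$)
$G{\left(n \right)} = \frac{14}{n}$ ($G{\left(n \right)} = \frac{10 - -4}{n} = \frac{10 + 4}{n} = \frac{14}{n}$)
$w G{\left(2 \right)} = 1600 \cdot \frac{14}{2} = 1600 \cdot 14 \cdot \frac{1}{2} = 1600 \cdot 7 = 11200$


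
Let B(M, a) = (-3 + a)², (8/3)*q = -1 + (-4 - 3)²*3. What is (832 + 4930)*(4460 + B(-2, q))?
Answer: 329036129/8 ≈ 4.1130e+7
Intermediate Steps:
q = 219/4 (q = 3*(-1 + (-4 - 3)²*3)/8 = 3*(-1 + (-7)²*3)/8 = 3*(-1 + 49*3)/8 = 3*(-1 + 147)/8 = (3/8)*146 = 219/4 ≈ 54.750)
(832 + 4930)*(4460 + B(-2, q)) = (832 + 4930)*(4460 + (-3 + 219/4)²) = 5762*(4460 + (207/4)²) = 5762*(4460 + 42849/16) = 5762*(114209/16) = 329036129/8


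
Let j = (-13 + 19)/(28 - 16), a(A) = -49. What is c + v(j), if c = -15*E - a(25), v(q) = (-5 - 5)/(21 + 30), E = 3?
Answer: 194/51 ≈ 3.8039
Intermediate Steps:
j = 1/2 (j = 6/12 = 6*(1/12) = 1/2 ≈ 0.50000)
v(q) = -10/51
c = 4 (c = -15*3 - 1*(-49) = -45 + 49 = 4)
c + v(j) = 4 - 10/51 = 194/51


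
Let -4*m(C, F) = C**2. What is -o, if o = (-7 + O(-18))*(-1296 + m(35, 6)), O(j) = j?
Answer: -160225/4 ≈ -40056.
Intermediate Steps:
m(C, F) = -C**2/4
o = 160225/4 (o = (-7 - 18)*(-1296 - 1/4*35**2) = -25*(-1296 - 1/4*1225) = -25*(-1296 - 1225/4) = -25*(-6409/4) = 160225/4 ≈ 40056.)
-o = -1*160225/4 = -160225/4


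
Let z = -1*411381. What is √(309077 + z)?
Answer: 4*I*√6394 ≈ 319.85*I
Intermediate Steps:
z = -411381
√(309077 + z) = √(309077 - 411381) = √(-102304) = 4*I*√6394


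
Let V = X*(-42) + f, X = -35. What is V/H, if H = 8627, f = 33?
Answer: 1503/8627 ≈ 0.17422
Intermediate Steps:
V = 1503 (V = -35*(-42) + 33 = 1470 + 33 = 1503)
V/H = 1503/8627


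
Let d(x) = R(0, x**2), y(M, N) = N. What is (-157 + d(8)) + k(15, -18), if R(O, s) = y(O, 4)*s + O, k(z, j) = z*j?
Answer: -171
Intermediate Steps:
k(z, j) = j*z
R(O, s) = O + 4*s (R(O, s) = 4*s + O = O + 4*s)
d(x) = 4*x**2 (d(x) = 0 + 4*x**2 = 4*x**2)
(-157 + d(8)) + k(15, -18) = (-157 + 4*8**2) - 18*15 = (-157 + 4*64) - 270 = (-157 + 256) - 270 = 99 - 270 = -171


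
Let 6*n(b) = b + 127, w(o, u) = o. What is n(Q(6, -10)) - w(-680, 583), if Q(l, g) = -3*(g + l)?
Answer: 4219/6 ≈ 703.17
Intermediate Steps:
Q(l, g) = -3*g - 3*l
n(b) = 127/6 + b/6 (n(b) = (b + 127)/6 = (127 + b)/6 = 127/6 + b/6)
n(Q(6, -10)) - w(-680, 583) = (127/6 + (-3*(-10) - 3*6)/6) - 1*(-680) = (127/6 + (30 - 18)/6) + 680 = (127/6 + (⅙)*12) + 680 = (127/6 + 2) + 680 = 139/6 + 680 = 4219/6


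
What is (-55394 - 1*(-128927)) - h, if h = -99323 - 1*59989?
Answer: 232845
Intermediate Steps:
h = -159312 (h = -99323 - 59989 = -159312)
(-55394 - 1*(-128927)) - h = (-55394 - 1*(-128927)) - 1*(-159312) = (-55394 + 128927) + 159312 = 73533 + 159312 = 232845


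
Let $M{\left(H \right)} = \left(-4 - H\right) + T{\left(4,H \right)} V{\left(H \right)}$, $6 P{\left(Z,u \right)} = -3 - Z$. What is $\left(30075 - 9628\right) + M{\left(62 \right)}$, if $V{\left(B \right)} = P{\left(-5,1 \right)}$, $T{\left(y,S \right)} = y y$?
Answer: $\frac{61159}{3} \approx 20386.0$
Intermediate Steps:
$T{\left(y,S \right)} = y^{2}$
$P{\left(Z,u \right)} = - \frac{1}{2} - \frac{Z}{6}$ ($P{\left(Z,u \right)} = \frac{-3 - Z}{6} = - \frac{1}{2} - \frac{Z}{6}$)
$V{\left(B \right)} = \frac{1}{3}$ ($V{\left(B \right)} = - \frac{1}{2} - - \frac{5}{6} = - \frac{1}{2} + \frac{5}{6} = \frac{1}{3}$)
$M{\left(H \right)} = \frac{4}{3} - H$ ($M{\left(H \right)} = \left(-4 - H\right) + 4^{2} \cdot \frac{1}{3} = \left(-4 - H\right) + 16 \cdot \frac{1}{3} = \left(-4 - H\right) + \frac{16}{3} = \frac{4}{3} - H$)
$\left(30075 - 9628\right) + M{\left(62 \right)} = \left(30075 - 9628\right) + \left(\frac{4}{3} - 62\right) = 20447 + \left(\frac{4}{3} - 62\right) = 20447 - \frac{182}{3} = \frac{61159}{3}$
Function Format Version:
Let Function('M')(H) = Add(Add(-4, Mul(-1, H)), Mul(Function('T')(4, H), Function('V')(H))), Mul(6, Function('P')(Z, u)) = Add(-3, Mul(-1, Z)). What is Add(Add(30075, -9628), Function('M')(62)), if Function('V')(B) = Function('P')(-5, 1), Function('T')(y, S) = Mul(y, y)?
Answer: Rational(61159, 3) ≈ 20386.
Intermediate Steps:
Function('T')(y, S) = Pow(y, 2)
Function('P')(Z, u) = Add(Rational(-1, 2), Mul(Rational(-1, 6), Z)) (Function('P')(Z, u) = Mul(Rational(1, 6), Add(-3, Mul(-1, Z))) = Add(Rational(-1, 2), Mul(Rational(-1, 6), Z)))
Function('V')(B) = Rational(1, 3) (Function('V')(B) = Add(Rational(-1, 2), Mul(Rational(-1, 6), -5)) = Add(Rational(-1, 2), Rational(5, 6)) = Rational(1, 3))
Function('M')(H) = Add(Rational(4, 3), Mul(-1, H)) (Function('M')(H) = Add(Add(-4, Mul(-1, H)), Mul(Pow(4, 2), Rational(1, 3))) = Add(Add(-4, Mul(-1, H)), Mul(16, Rational(1, 3))) = Add(Add(-4, Mul(-1, H)), Rational(16, 3)) = Add(Rational(4, 3), Mul(-1, H)))
Add(Add(30075, -9628), Function('M')(62)) = Add(Add(30075, -9628), Add(Rational(4, 3), Mul(-1, 62))) = Add(20447, Add(Rational(4, 3), -62)) = Add(20447, Rational(-182, 3)) = Rational(61159, 3)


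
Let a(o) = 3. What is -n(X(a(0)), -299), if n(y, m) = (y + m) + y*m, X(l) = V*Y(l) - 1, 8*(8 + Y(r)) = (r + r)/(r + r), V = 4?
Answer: -9386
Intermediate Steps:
Y(r) = -63/8 (Y(r) = -8 + ((r + r)/(r + r))/8 = -8 + ((2*r)/((2*r)))/8 = -8 + ((2*r)*(1/(2*r)))/8 = -8 + (1/8)*1 = -8 + 1/8 = -63/8)
X(l) = -65/2 (X(l) = 4*(-63/8) - 1 = -63/2 - 1 = -65/2)
n(y, m) = m + y + m*y (n(y, m) = (m + y) + m*y = m + y + m*y)
-n(X(a(0)), -299) = -(-299 - 65/2 - 299*(-65/2)) = -(-299 - 65/2 + 19435/2) = -1*9386 = -9386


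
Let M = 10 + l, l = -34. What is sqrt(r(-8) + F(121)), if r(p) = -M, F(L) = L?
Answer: sqrt(145) ≈ 12.042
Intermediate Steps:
M = -24 (M = 10 - 34 = -24)
r(p) = 24 (r(p) = -1*(-24) = 24)
sqrt(r(-8) + F(121)) = sqrt(24 + 121) = sqrt(145)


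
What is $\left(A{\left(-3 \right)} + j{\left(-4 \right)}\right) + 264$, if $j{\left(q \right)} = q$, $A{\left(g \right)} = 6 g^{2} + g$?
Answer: $311$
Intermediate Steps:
$A{\left(g \right)} = g + 6 g^{2}$
$\left(A{\left(-3 \right)} + j{\left(-4 \right)}\right) + 264 = \left(- 3 \left(1 + 6 \left(-3\right)\right) - 4\right) + 264 = \left(- 3 \left(1 - 18\right) - 4\right) + 264 = \left(\left(-3\right) \left(-17\right) - 4\right) + 264 = \left(51 - 4\right) + 264 = 47 + 264 = 311$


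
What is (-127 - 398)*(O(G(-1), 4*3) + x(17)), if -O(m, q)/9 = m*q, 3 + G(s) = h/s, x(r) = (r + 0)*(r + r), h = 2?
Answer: -586950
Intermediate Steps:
x(r) = 2*r² (x(r) = r*(2*r) = 2*r²)
G(s) = -3 + 2/s
O(m, q) = -9*m*q
(-127 - 398)*(O(G(-1), 4*3) + x(17)) = (-127 - 398)*(-9*(-3 + 2/(-1))*4*3 + 2*17²) = -525*(-9*(-3 + 2*(-1))*12 + 2*289) = -525*(-9*(-3 - 2)*12 + 578) = -525*(-9*(-5)*12 + 578) = -525*(540 + 578) = -525*1118 = -586950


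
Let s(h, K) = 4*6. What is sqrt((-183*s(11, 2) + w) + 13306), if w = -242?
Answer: 4*sqrt(542) ≈ 93.124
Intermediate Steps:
s(h, K) = 24
sqrt((-183*s(11, 2) + w) + 13306) = sqrt((-183*24 - 242) + 13306) = sqrt((-4392 - 242) + 13306) = sqrt(-4634 + 13306) = sqrt(8672) = 4*sqrt(542)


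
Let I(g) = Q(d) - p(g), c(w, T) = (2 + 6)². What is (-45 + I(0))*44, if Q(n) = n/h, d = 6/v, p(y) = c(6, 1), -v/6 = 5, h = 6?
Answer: -71962/15 ≈ -4797.5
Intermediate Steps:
v = -30 (v = -6*5 = -30)
c(w, T) = 64 (c(w, T) = 8² = 64)
p(y) = 64
d = -⅕ (d = 6/(-30) = 6*(-1/30) = -⅕ ≈ -0.20000)
Q(n) = n/6
I(g) = -1921/30 (I(g) = (⅙)*(-⅕) - 1*64 = -1/30 - 64 = -1921/30)
(-45 + I(0))*44 = (-45 - 1921/30)*44 = -3271/30*44 = -71962/15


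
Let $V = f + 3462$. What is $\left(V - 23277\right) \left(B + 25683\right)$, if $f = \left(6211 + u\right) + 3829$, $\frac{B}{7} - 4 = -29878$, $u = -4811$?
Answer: $2675582910$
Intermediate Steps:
$B = -209118$ ($B = 28 + 7 \left(-29878\right) = 28 - 209146 = -209118$)
$f = 5229$ ($f = \left(6211 - 4811\right) + 3829 = 1400 + 3829 = 5229$)
$V = 8691$ ($V = 5229 + 3462 = 8691$)
$\left(V - 23277\right) \left(B + 25683\right) = \left(8691 - 23277\right) \left(-209118 + 25683\right) = \left(-14586\right) \left(-183435\right) = 2675582910$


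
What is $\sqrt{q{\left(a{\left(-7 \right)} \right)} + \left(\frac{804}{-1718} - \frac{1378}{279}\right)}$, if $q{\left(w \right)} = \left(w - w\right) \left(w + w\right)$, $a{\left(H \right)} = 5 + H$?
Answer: $\frac{2 i \sqrt{8626863985}}{79887} \approx 2.3253 i$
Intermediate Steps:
$q{\left(w \right)} = 0$ ($q{\left(w \right)} = 0 \cdot 2 w = 0$)
$\sqrt{q{\left(a{\left(-7 \right)} \right)} + \left(\frac{804}{-1718} - \frac{1378}{279}\right)} = \sqrt{0 + \left(\frac{804}{-1718} - \frac{1378}{279}\right)} = \sqrt{0 + \left(804 \left(- \frac{1}{1718}\right) - \frac{1378}{279}\right)} = \sqrt{0 - \frac{1295860}{239661}} = \sqrt{- \frac{1295860}{239661}} = \frac{2 i \sqrt{8626863985}}{79887}$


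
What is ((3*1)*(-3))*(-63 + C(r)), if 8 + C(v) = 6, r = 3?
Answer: 585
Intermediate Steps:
C(v) = -2 (C(v) = -8 + 6 = -2)
((3*1)*(-3))*(-63 + C(r)) = ((3*1)*(-3))*(-63 - 2) = (3*(-3))*(-65) = -9*(-65) = 585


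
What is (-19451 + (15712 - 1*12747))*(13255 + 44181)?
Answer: -946889896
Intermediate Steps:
(-19451 + (15712 - 1*12747))*(13255 + 44181) = (-19451 + (15712 - 12747))*57436 = (-19451 + 2965)*57436 = -16486*57436 = -946889896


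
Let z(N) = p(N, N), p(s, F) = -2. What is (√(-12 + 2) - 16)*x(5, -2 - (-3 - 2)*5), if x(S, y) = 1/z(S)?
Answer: 8 - I*√10/2 ≈ 8.0 - 1.5811*I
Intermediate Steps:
z(N) = -2
x(S, y) = -½ (x(S, y) = 1/(-2) = -½)
(√(-12 + 2) - 16)*x(5, -2 - (-3 - 2)*5) = (√(-12 + 2) - 16)*(-½) = (√(-10) - 16)*(-½) = (I*√10 - 16)*(-½) = (-16 + I*√10)*(-½) = 8 - I*√10/2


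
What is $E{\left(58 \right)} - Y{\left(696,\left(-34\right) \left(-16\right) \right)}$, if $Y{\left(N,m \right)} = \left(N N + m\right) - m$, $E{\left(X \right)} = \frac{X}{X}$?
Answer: $-484415$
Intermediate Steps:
$E{\left(X \right)} = 1$
$Y{\left(N,m \right)} = N^{2}$ ($Y{\left(N,m \right)} = \left(N^{2} + m\right) - m = \left(m + N^{2}\right) - m = N^{2}$)
$E{\left(58 \right)} - Y{\left(696,\left(-34\right) \left(-16\right) \right)} = 1 - 696^{2} = 1 - 484416 = -484415$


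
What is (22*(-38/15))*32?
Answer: -26752/15 ≈ -1783.5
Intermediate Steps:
(22*(-38/15))*32 = -836/15*32 = -26752/15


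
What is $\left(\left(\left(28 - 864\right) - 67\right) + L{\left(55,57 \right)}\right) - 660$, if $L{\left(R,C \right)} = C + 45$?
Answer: $-1461$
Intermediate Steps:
$L{\left(R,C \right)} = 45 + C$
$\left(\left(\left(28 - 864\right) - 67\right) + L{\left(55,57 \right)}\right) - 660 = \left(\left(\left(28 - 864\right) - 67\right) + \left(45 + 57\right)\right) - 660 = \left(\left(-836 - 67\right) + 102\right) - 660 = \left(-903 + 102\right) - 660 = -801 - 660 = -1461$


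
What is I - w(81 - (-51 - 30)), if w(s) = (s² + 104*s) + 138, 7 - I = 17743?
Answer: -60966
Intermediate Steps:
I = -17736 (I = 7 - 1*17743 = 7 - 17743 = -17736)
w(s) = 138 + s² + 104*s
I - w(81 - (-51 - 30)) = -17736 - (138 + (81 - (-51 - 30))² + 104*(81 - (-51 - 30))) = -17736 - (138 + (81 - 1*(-81))² + 104*(81 - 1*(-81))) = -17736 - (138 + (81 + 81)² + 104*(81 + 81)) = -17736 - (138 + 162² + 104*162) = -17736 - (138 + 26244 + 16848) = -17736 - 1*43230 = -17736 - 43230 = -60966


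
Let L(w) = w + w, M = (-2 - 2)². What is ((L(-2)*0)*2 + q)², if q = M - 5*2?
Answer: 36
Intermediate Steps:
M = 16 (M = (-4)² = 16)
L(w) = 2*w
q = 6 (q = 16 - 5*2 = 16 - 1*10 = 16 - 10 = 6)
((L(-2)*0)*2 + q)² = (((2*(-2))*0)*2 + 6)² = (-4*0*2 + 6)² = (0*2 + 6)² = (0 + 6)² = 6² = 36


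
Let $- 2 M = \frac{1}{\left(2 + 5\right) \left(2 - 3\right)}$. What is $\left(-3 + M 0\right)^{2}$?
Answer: $9$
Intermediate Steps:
$M = \frac{1}{14}$ ($M = - \frac{1}{2 \left(2 + 5\right) \left(2 - 3\right)} = - \frac{1}{2 \cdot 7 \left(2 - 3\right)} = - \frac{1}{2 \cdot 7 \left(-1\right)} = - \frac{1}{2 \left(-7\right)} = \left(- \frac{1}{2}\right) \left(- \frac{1}{7}\right) = \frac{1}{14} \approx 0.071429$)
$\left(-3 + M 0\right)^{2} = \left(-3 + \frac{1}{14} \cdot 0\right)^{2} = \left(-3 + 0\right)^{2} = \left(-3\right)^{2} = 9$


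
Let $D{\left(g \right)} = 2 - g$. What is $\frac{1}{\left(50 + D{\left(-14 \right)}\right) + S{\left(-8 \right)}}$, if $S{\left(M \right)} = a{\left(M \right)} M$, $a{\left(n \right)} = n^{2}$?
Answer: $- \frac{1}{446} \approx -0.0022422$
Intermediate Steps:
$S{\left(M \right)} = M^{3}$ ($S{\left(M \right)} = M^{2} M = M^{3}$)
$\frac{1}{\left(50 + D{\left(-14 \right)}\right) + S{\left(-8 \right)}} = \frac{1}{\left(50 + \left(2 - -14\right)\right) + \left(-8\right)^{3}} = \frac{1}{\left(50 + \left(2 + 14\right)\right) - 512} = \frac{1}{\left(50 + 16\right) - 512} = \frac{1}{66 - 512} = \frac{1}{-446} = - \frac{1}{446}$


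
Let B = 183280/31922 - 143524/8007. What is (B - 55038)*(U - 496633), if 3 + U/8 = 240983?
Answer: -3356370479151249990/42599909 ≈ -7.8788e+10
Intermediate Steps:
U = 1927840 (U = -24 + 8*240983 = -24 + 1927864 = 1927840)
B = -1557025084/127799727 (B = 183280*(1/31922) - 143524*1/8007 = 91640/15961 - 143524/8007 = -1557025084/127799727 ≈ -12.183)
(B - 55038)*(U - 496633) = (-1557025084/127799727 - 55038)*(1927840 - 496633) = -7035398399710/127799727*1431207 = -3356370479151249990/42599909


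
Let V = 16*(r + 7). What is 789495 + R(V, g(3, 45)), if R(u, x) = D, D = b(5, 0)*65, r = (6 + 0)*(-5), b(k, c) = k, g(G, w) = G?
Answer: 789820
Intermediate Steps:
r = -30 (r = 6*(-5) = -30)
D = 325 (D = 5*65 = 325)
V = -368 (V = 16*(-30 + 7) = 16*(-23) = -368)
R(u, x) = 325
789495 + R(V, g(3, 45)) = 789495 + 325 = 789820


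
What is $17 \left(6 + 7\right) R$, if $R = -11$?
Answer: $-2431$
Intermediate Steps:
$17 \left(6 + 7\right) R = 17 \left(6 + 7\right) \left(-11\right) = 17 \cdot 13 \left(-11\right) = 221 \left(-11\right) = -2431$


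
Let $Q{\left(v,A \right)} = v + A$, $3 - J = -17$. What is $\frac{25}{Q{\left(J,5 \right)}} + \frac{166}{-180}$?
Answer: $\frac{7}{90} \approx 0.077778$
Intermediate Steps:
$J = 20$ ($J = 3 - -17 = 3 + 17 = 20$)
$Q{\left(v,A \right)} = A + v$
$\frac{25}{Q{\left(J,5 \right)}} + \frac{166}{-180} = \frac{25}{5 + 20} + \frac{166}{-180} = \frac{25}{25} + 166 \left(- \frac{1}{180}\right) = 25 \cdot \frac{1}{25} - \frac{83}{90} = 1 - \frac{83}{90} = \frac{7}{90}$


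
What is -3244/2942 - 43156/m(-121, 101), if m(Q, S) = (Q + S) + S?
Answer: -63613858/119151 ≈ -533.89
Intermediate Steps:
m(Q, S) = Q + 2*S
-3244/2942 - 43156/m(-121, 101) = -3244/2942 - 43156/(-121 + 2*101) = -3244*1/2942 - 43156/(-121 + 202) = -1622/1471 - 43156/81 = -63613858/119151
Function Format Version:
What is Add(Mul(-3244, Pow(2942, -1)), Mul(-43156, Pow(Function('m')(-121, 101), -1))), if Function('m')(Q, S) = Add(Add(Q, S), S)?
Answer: Rational(-63613858, 119151) ≈ -533.89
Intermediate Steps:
Function('m')(Q, S) = Add(Q, Mul(2, S))
Add(Mul(-3244, Pow(2942, -1)), Mul(-43156, Pow(Function('m')(-121, 101), -1))) = Add(Mul(-3244, Pow(2942, -1)), Mul(-43156, Pow(Add(-121, Mul(2, 101)), -1))) = Add(Mul(-3244, Rational(1, 2942)), Mul(-43156, Pow(Add(-121, 202), -1))) = Add(Rational(-1622, 1471), Mul(-43156, Pow(81, -1))) = Add(Rational(-1622, 1471), Mul(-43156, Rational(1, 81))) = Add(Rational(-1622, 1471), Rational(-43156, 81)) = Rational(-63613858, 119151)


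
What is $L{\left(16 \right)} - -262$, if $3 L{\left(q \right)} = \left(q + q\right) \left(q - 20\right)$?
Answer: $\frac{658}{3} \approx 219.33$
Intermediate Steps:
$L{\left(q \right)} = \frac{2 q \left(-20 + q\right)}{3}$ ($L{\left(q \right)} = \frac{\left(q + q\right) \left(q - 20\right)}{3} = \frac{2 q \left(-20 + q\right)}{3}$)
$L{\left(16 \right)} - -262 = \frac{2}{3} \cdot 16 \left(-20 + 16\right) - -262 = \frac{2}{3} \cdot 16 \left(-4\right) + 262 = - \frac{128}{3} + 262 = \frac{658}{3}$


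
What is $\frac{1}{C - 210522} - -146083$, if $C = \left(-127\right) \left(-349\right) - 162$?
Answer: $\frac{24302513962}{166361} \approx 1.4608 \cdot 10^{5}$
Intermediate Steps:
$C = 44161$ ($C = 44323 - 162 = 44161$)
$\frac{1}{C - 210522} - -146083 = \frac{1}{44161 - 210522} - -146083 = \frac{1}{-166361} + \left(-71213 + 217296\right) = - \frac{1}{166361} + 146083 = \frac{24302513962}{166361}$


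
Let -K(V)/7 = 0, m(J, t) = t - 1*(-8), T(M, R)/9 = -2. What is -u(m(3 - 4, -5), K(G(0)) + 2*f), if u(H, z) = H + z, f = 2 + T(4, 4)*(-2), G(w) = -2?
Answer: -79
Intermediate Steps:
T(M, R) = -18 (T(M, R) = 9*(-2) = -18)
m(J, t) = 8 + t (m(J, t) = t + 8 = 8 + t)
K(V) = 0 (K(V) = -7*0 = 0)
f = 38 (f = 2 - 18*(-2) = 2 + 36 = 38)
-u(m(3 - 4, -5), K(G(0)) + 2*f) = -((8 - 5) + (0 + 2*38)) = -(3 + (0 + 76)) = -(3 + 76) = -1*79 = -79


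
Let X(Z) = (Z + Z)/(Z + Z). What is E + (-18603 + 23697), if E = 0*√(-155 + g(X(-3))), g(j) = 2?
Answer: 5094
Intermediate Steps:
X(Z) = 1 (X(Z) = (2*Z)/((2*Z)) = (2*Z)*(1/(2*Z)) = 1)
E = 0 (E = 0*√(-155 + 2) = 0*√(-153) = 0*(3*I*√17) = 0)
E + (-18603 + 23697) = 0 + (-18603 + 23697) = 0 + 5094 = 5094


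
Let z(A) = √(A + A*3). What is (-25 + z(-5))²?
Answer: 605 - 100*I*√5 ≈ 605.0 - 223.61*I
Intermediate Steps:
z(A) = 2*√A (z(A) = √(A + 3*A) = √(4*A) = 2*√A)
(-25 + z(-5))² = (-25 + 2*√(-5))² = (-25 + 2*(I*√5))² = (-25 + 2*I*√5)²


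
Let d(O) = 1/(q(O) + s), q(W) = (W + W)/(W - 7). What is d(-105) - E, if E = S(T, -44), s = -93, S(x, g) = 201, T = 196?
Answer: -146537/729 ≈ -201.01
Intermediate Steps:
E = 201
q(W) = 2*W/(-7 + W) (q(W) = (2*W)/(-7 + W) = 2*W/(-7 + W))
d(O) = 1/(-93 + 2*O/(-7 + O)) (d(O) = 1/(2*O/(-7 + O) - 93) = 1/(-93 + 2*O/(-7 + O)))
d(-105) - E = (-7 - 105)/(7*(93 - 13*(-105))) - 1*201 = (1/7)*(-112)/(93 + 1365) - 201 = (1/7)*(-112)/1458 - 201 = (1/7)*(1/1458)*(-112) - 201 = -8/729 - 201 = -146537/729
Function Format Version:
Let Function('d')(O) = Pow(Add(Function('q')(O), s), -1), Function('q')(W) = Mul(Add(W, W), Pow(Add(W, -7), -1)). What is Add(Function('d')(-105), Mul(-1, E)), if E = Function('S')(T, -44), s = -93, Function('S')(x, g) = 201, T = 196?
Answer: Rational(-146537, 729) ≈ -201.01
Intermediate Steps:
E = 201
Function('q')(W) = Mul(2, W, Pow(Add(-7, W), -1)) (Function('q')(W) = Mul(Mul(2, W), Pow(Add(-7, W), -1)) = Mul(2, W, Pow(Add(-7, W), -1)))
Function('d')(O) = Pow(Add(-93, Mul(2, O, Pow(Add(-7, O), -1))), -1) (Function('d')(O) = Pow(Add(Mul(2, O, Pow(Add(-7, O), -1)), -93), -1) = Pow(Add(-93, Mul(2, O, Pow(Add(-7, O), -1))), -1))
Add(Function('d')(-105), Mul(-1, E)) = Add(Mul(Rational(1, 7), Pow(Add(93, Mul(-13, -105)), -1), Add(-7, -105)), Mul(-1, 201)) = Add(Mul(Rational(1, 7), Pow(Add(93, 1365), -1), -112), -201) = Add(Mul(Rational(1, 7), Pow(1458, -1), -112), -201) = Add(Mul(Rational(1, 7), Rational(1, 1458), -112), -201) = Add(Rational(-8, 729), -201) = Rational(-146537, 729)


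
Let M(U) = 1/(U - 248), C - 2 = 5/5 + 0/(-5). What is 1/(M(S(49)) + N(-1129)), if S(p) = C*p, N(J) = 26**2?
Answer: 101/68275 ≈ 0.0014793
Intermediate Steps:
C = 3 (C = 2 + (5/5 + 0/(-5)) = 2 + (5*(1/5) + 0*(-1/5)) = 2 + (1 + 0) = 2 + 1 = 3)
N(J) = 676
S(p) = 3*p
M(U) = 1/(-248 + U)
1/(M(S(49)) + N(-1129)) = 1/(1/(-248 + 3*49) + 676) = 1/(1/(-248 + 147) + 676) = 1/(1/(-101) + 676) = 1/(-1/101 + 676) = 1/(68275/101) = 101/68275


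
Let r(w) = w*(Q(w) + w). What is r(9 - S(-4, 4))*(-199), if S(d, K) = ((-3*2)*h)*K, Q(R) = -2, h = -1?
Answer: -50745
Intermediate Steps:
S(d, K) = 6*K (S(d, K) = (-3*2*(-1))*K = (-6*(-1))*K = 6*K)
r(w) = w*(-2 + w)
r(9 - S(-4, 4))*(-199) = ((9 - 6*4)*(-2 + (9 - 6*4)))*(-199) = ((9 - 1*24)*(-2 + (9 - 1*24)))*(-199) = ((9 - 24)*(-2 + (9 - 24)))*(-199) = -15*(-2 - 15)*(-199) = -15*(-17)*(-199) = 255*(-199) = -50745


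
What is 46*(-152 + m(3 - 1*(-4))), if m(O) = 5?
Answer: -6762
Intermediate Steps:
46*(-152 + m(3 - 1*(-4))) = 46*(-152 + 5) = 46*(-147) = -6762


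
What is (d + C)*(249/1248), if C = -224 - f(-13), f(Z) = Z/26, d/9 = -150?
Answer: -261201/832 ≈ -313.94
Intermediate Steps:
d = -1350 (d = 9*(-150) = -1350)
f(Z) = Z/26 (f(Z) = Z*(1/26) = Z/26)
C = -447/2 (C = -224 - (-13)/26 = -224 - 1*(-½) = -224 + ½ = -447/2 ≈ -223.50)
(d + C)*(249/1248) = (-1350 - 447/2)*(249/1248) = -783603/(2*1248) = -3147/2*83/416 = -261201/832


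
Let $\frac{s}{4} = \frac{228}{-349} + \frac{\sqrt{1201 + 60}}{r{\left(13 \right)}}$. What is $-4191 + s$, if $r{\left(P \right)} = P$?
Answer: $- \frac{1463571}{349} + \frac{4 \sqrt{1261}}{13} \approx -4182.7$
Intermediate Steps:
$s = - \frac{912}{349} + \frac{4 \sqrt{1261}}{13}$ ($s = 4 \left(\frac{228}{-349} + \frac{\sqrt{1201 + 60}}{13}\right) = 4 \left(228 \left(- \frac{1}{349}\right) + \sqrt{1261} \cdot \frac{1}{13}\right) = 4 \left(- \frac{228}{349} + \frac{\sqrt{1261}}{13}\right) = - \frac{912}{349} + \frac{4 \sqrt{1261}}{13} \approx 8.3131$)
$-4191 + s = -4191 - \left(\frac{912}{349} - \frac{4 \sqrt{1261}}{13}\right) = - \frac{1463571}{349} + \frac{4 \sqrt{1261}}{13}$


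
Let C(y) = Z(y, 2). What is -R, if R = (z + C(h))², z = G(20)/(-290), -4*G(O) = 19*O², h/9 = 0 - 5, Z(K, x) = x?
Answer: -61504/841 ≈ -73.132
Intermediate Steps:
h = -45 (h = 9*(0 - 5) = 9*(-5) = -45)
C(y) = 2
G(O) = -19*O²/4
z = 190/29 (z = -19/4*20²/(-290) = -19/4*400*(-1/290) = -1900*(-1/290) = 190/29 ≈ 6.5517)
R = 61504/841 (R = (190/29 + 2)² = (248/29)² = 61504/841 ≈ 73.132)
-R = -1*61504/841 = -61504/841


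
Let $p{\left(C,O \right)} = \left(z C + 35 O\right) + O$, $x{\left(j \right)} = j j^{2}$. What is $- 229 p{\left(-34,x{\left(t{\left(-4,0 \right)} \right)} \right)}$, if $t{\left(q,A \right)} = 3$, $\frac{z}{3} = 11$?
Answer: $34350$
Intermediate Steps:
$z = 33$ ($z = 3 \cdot 11 = 33$)
$x{\left(j \right)} = j^{3}$
$p{\left(C,O \right)} = 33 C + 36 O$ ($p{\left(C,O \right)} = \left(33 C + 35 O\right) + O = 33 C + 36 O$)
$- 229 p{\left(-34,x{\left(t{\left(-4,0 \right)} \right)} \right)} = - 229 \left(33 \left(-34\right) + 36 \cdot 3^{3}\right) = - 229 \left(-1122 + 36 \cdot 27\right) = - 229 \left(-1122 + 972\right) = \left(-229\right) \left(-150\right) = 34350$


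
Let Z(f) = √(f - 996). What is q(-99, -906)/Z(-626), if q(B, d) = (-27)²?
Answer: -729*I*√1622/1622 ≈ -18.101*I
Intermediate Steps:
q(B, d) = 729
Z(f) = √(-996 + f)
q(-99, -906)/Z(-626) = 729/(√(-996 - 626)) = 729/(√(-1622)) = 729/((I*√1622)) = 729*(-I*√1622/1622) = -729*I*√1622/1622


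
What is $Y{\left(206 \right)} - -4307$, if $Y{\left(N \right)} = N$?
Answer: $4513$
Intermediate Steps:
$Y{\left(206 \right)} - -4307 = 206 - -4307 = 206 + 4307 = 4513$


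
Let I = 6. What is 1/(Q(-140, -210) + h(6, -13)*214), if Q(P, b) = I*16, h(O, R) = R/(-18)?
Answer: 9/2255 ≈ 0.0039911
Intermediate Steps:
h(O, R) = -R/18 (h(O, R) = R*(-1/18) = -R/18)
Q(P, b) = 96 (Q(P, b) = 6*16 = 96)
1/(Q(-140, -210) + h(6, -13)*214) = 1/(96 - 1/18*(-13)*214) = 1/(96 + (13/18)*214) = 1/(96 + 1391/9) = 1/(2255/9) = 9/2255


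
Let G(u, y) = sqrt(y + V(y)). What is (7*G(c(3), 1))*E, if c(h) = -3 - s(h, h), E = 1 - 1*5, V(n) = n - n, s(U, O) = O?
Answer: -28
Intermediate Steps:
V(n) = 0
E = -4 (E = 1 - 5 = -4)
c(h) = -3 - h
G(u, y) = sqrt(y) (G(u, y) = sqrt(y + 0) = sqrt(y))
(7*G(c(3), 1))*E = (7*sqrt(1))*(-4) = (7*1)*(-4) = 7*(-4) = -28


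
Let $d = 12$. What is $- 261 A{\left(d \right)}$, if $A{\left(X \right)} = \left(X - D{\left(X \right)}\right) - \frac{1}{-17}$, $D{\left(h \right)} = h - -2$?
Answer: $\frac{8613}{17} \approx 506.65$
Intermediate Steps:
$D{\left(h \right)} = 2 + h$ ($D{\left(h \right)} = h + 2 = 2 + h$)
$A{\left(X \right)} = - \frac{33}{17}$ ($A{\left(X \right)} = \left(X - \left(2 + X\right)\right) - \frac{1}{-17} = \left(X - \left(2 + X\right)\right) - - \frac{1}{17} = -2 + \frac{1}{17} = - \frac{33}{17}$)
$- 261 A{\left(d \right)} = \left(-261\right) \left(- \frac{33}{17}\right) = \frac{8613}{17}$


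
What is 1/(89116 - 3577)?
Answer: 1/85539 ≈ 1.1691e-5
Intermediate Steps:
1/(89116 - 3577) = 1/85539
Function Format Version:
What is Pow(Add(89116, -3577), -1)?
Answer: Rational(1, 85539) ≈ 1.1691e-5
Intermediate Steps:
Pow(Add(89116, -3577), -1) = Pow(85539, -1) = Rational(1, 85539)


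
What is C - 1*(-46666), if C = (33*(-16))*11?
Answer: 40858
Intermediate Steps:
C = -5808 (C = -528*11 = -5808)
C - 1*(-46666) = -5808 - 1*(-46666) = -5808 + 46666 = 40858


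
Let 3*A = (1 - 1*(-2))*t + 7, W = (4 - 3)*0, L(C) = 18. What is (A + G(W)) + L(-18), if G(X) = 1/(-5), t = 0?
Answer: 302/15 ≈ 20.133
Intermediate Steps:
W = 0 (W = 1*0 = 0)
G(X) = -⅕
A = 7/3 (A = ((1 - 1*(-2))*0 + 7)/3 = ((1 + 2)*0 + 7)/3 = (3*0 + 7)/3 = (0 + 7)/3 = (⅓)*7 = 7/3 ≈ 2.3333)
(A + G(W)) + L(-18) = (7/3 - ⅕) + 18 = 32/15 + 18 = 302/15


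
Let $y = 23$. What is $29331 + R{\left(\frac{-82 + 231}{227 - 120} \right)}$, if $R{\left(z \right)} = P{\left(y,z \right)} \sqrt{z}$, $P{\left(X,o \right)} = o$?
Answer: $29331 + \frac{149 \sqrt{15943}}{11449} \approx 29333.0$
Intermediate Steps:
$R{\left(z \right)} = z^{\frac{3}{2}}$ ($R{\left(z \right)} = z \sqrt{z} = z^{\frac{3}{2}}$)
$29331 + R{\left(\frac{-82 + 231}{227 - 120} \right)} = 29331 + \left(\frac{-82 + 231}{227 - 120}\right)^{\frac{3}{2}} = 29331 + \left(\frac{149}{107}\right)^{\frac{3}{2}} = 29331 + \frac{149 \sqrt{15943}}{11449}$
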